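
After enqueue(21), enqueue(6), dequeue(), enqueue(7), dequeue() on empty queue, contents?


enqueue(21) -> [21]
enqueue(6) -> [21, 6]
dequeue() returns 21 -> [6]
enqueue(7) -> [6, 7]
dequeue() returns 6 -> [7]
Final queue (front to back): [7]


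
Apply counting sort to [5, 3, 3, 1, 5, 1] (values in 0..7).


Count array: [0, 2, 0, 2, 0, 2, 0, 0]
Reconstruct: [1, 1, 3, 3, 5, 5]


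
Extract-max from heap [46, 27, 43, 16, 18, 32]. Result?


Max = 46
Replace root with last, heapify down
Resulting heap: [43, 27, 32, 16, 18]


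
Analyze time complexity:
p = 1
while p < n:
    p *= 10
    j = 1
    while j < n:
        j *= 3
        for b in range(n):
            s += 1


Per nesting level: O(log n) * O(log n) * O(n) = O(n (log n)^2)
Complexity: O(n (log n)^2)


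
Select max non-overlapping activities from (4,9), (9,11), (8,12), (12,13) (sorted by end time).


Greedy: pick earliest-ending, then skip overlaps.
Selected (3 activities): [(4, 9), (9, 11), (12, 13)]


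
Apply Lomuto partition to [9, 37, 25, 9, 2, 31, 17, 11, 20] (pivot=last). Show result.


Elements <= 20 go left of pivot.
Result: [9, 9, 2, 17, 11, 20, 37, 25, 31], pivot at index 5


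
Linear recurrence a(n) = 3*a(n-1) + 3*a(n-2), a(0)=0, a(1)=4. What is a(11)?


Build bottom-up:
...a(9)=141264, a(10)=535572, a(11)=3*535572+3*141264=2030508


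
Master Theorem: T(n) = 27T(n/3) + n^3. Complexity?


a=27, b=3, c=3. log_3(27)=3 = c=3. Case 2: O(n^c log n) = O(n^3 log n)
Complexity: O(n^3 log n)


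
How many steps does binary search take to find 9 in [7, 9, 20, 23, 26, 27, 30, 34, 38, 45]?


Search for 9:
[0,9] mid=4 arr[4]=26
[0,3] mid=1 arr[1]=9
Total: 2 comparisons


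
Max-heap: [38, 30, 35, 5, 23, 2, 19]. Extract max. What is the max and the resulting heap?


Max = 38
Replace root with last, heapify down
Resulting heap: [35, 30, 19, 5, 23, 2]


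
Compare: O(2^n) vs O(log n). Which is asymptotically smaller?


logarithmic grows slower than exponential
O(log n) is asymptotically smaller; O(2^n) grows faster


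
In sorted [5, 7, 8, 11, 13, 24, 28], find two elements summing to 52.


Two pointers: lo=0, hi=6
Found pair: (24, 28) summing to 52


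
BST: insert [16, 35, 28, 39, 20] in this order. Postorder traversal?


Root = 16; build tree by BST insertion.
Postorder traversal: [20, 28, 39, 35, 16]


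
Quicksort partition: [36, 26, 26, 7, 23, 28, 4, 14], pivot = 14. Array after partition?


Elements <= 14 go left of pivot.
Result: [7, 4, 14, 36, 23, 28, 26, 26], pivot at index 2


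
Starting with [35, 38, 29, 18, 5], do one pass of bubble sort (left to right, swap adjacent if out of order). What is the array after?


After one pass: [35, 29, 18, 5, 38]


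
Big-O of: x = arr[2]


Analysis: constant-time operation, no loop
Complexity: O(1)


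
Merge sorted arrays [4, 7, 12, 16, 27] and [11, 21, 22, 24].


Compare heads, take smaller each step.
Merged: [4, 7, 11, 12, 16, 21, 22, 24, 27]


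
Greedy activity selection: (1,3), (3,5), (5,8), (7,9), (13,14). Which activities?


Greedy: pick earliest-ending, then skip overlaps.
Selected (4 activities): [(1, 3), (3, 5), (5, 8), (13, 14)]


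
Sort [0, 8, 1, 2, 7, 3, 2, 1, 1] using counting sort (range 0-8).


Count array: [1, 3, 2, 1, 0, 0, 0, 1, 1]
Reconstruct: [0, 1, 1, 1, 2, 2, 3, 7, 8]


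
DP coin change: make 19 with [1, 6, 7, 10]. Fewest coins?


dp[0]=0; dp[i]=1+min(dp[i-c] for c in coins)
...dp[14]=2, dp[15]=3, dp[16]=2, dp[17]=2, dp[18]=3, dp[19]=3
Minimum coins for 19 = 3


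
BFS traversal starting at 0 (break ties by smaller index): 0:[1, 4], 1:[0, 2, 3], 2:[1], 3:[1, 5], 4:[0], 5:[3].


BFS queue: start with [0]
Visit order: [0, 1, 4, 2, 3, 5]


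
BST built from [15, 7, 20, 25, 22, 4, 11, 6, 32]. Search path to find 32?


BST root = 15
Search for 32: compare at each node
Path: [15, 20, 25, 32]


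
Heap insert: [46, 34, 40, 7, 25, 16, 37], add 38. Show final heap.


Append 38: [46, 34, 40, 7, 25, 16, 37, 38]
Bubble up: swap idx 7(38) with idx 3(7); swap idx 3(38) with idx 1(34)
Result: [46, 38, 40, 34, 25, 16, 37, 7]


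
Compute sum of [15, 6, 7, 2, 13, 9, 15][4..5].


Prefix sums: [0, 15, 21, 28, 30, 43, 52, 67]
Sum[4..5] = prefix[6] - prefix[4] = 52 - 30 = 22


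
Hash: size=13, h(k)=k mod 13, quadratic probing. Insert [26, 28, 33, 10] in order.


Insertions: 26->slot 0; 28->slot 2; 33->slot 7; 10->slot 10
Table: [26, None, 28, None, None, None, None, 33, None, None, 10, None, None]


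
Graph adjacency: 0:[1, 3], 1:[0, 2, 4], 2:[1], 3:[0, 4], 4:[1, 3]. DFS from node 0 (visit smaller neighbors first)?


DFS stack-based: start with [0]
Visit order: [0, 1, 2, 4, 3]


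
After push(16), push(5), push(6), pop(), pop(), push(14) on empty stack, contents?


push(16) -> [16]
push(5) -> [16, 5]
push(6) -> [16, 5, 6]
pop() returns 6 -> [16, 5]
pop() returns 5 -> [16]
push(14) -> [16, 14]
Final stack (bottom to top): [16, 14]


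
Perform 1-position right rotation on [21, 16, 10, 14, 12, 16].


Right rotate by 1: [16, 21, 16, 10, 14, 12]


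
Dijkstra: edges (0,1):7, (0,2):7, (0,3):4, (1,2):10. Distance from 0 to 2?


Dijkstra from 0:
Distances: {0: 0, 1: 7, 2: 7, 3: 4}
Shortest distance to 2 = 7, path = [0, 2]


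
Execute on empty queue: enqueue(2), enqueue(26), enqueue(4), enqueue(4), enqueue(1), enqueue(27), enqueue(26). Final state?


enqueue(2) -> [2]
enqueue(26) -> [2, 26]
enqueue(4) -> [2, 26, 4]
enqueue(4) -> [2, 26, 4, 4]
enqueue(1) -> [2, 26, 4, 4, 1]
enqueue(27) -> [2, 26, 4, 4, 1, 27]
enqueue(26) -> [2, 26, 4, 4, 1, 27, 26]
Final queue (front to back): [2, 26, 4, 4, 1, 27, 26]


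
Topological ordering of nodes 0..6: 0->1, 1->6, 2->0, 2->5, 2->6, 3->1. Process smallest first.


Kahn's algorithm, process smallest node first
Order: [2, 0, 3, 1, 4, 5, 6]


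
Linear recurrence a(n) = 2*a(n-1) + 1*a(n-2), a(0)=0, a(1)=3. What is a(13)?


Build bottom-up:
...a(11)=17223, a(12)=41580, a(13)=2*41580+1*17223=100383


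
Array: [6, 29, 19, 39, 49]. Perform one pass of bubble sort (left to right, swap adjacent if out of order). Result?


After one pass: [6, 19, 29, 39, 49]


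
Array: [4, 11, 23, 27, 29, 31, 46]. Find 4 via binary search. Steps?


Search for 4:
[0,6] mid=3 arr[3]=27
[0,2] mid=1 arr[1]=11
[0,0] mid=0 arr[0]=4
Total: 3 comparisons


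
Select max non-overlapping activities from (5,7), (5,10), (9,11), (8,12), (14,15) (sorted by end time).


Greedy: pick earliest-ending, then skip overlaps.
Selected (3 activities): [(5, 7), (9, 11), (14, 15)]


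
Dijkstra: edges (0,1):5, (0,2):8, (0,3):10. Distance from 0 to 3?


Dijkstra from 0:
Distances: {0: 0, 1: 5, 2: 8, 3: 10}
Shortest distance to 3 = 10, path = [0, 3]


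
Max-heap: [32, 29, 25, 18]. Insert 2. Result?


Append 2: [32, 29, 25, 18, 2]
Bubble up: no swaps needed
Result: [32, 29, 25, 18, 2]


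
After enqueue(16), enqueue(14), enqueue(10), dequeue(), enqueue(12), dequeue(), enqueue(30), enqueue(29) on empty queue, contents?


enqueue(16) -> [16]
enqueue(14) -> [16, 14]
enqueue(10) -> [16, 14, 10]
dequeue() returns 16 -> [14, 10]
enqueue(12) -> [14, 10, 12]
dequeue() returns 14 -> [10, 12]
enqueue(30) -> [10, 12, 30]
enqueue(29) -> [10, 12, 30, 29]
Final queue (front to back): [10, 12, 30, 29]


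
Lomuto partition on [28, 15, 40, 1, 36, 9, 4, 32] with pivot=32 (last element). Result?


Elements <= 32 go left of pivot.
Result: [28, 15, 1, 9, 4, 32, 36, 40], pivot at index 5


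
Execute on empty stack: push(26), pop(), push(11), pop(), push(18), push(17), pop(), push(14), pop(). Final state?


push(26) -> [26]
pop() returns 26 -> []
push(11) -> [11]
pop() returns 11 -> []
push(18) -> [18]
push(17) -> [18, 17]
pop() returns 17 -> [18]
push(14) -> [18, 14]
pop() returns 14 -> [18]
Final stack (bottom to top): [18]


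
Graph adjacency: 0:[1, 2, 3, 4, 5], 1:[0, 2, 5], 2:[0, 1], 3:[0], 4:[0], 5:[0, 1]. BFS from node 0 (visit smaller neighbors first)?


BFS queue: start with [0]
Visit order: [0, 1, 2, 3, 4, 5]


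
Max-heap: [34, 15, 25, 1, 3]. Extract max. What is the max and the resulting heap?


Max = 34
Replace root with last, heapify down
Resulting heap: [25, 15, 3, 1]


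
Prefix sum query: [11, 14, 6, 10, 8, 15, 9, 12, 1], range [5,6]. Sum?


Prefix sums: [0, 11, 25, 31, 41, 49, 64, 73, 85, 86]
Sum[5..6] = prefix[7] - prefix[5] = 73 - 49 = 24


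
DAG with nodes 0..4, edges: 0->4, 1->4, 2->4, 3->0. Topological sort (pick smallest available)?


Kahn's algorithm, process smallest node first
Order: [1, 2, 3, 0, 4]


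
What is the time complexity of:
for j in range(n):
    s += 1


Per nesting level: O(n) = O(n)
Complexity: O(n)


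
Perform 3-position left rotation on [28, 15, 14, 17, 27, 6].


Left rotate by 3: [17, 27, 6, 28, 15, 14]


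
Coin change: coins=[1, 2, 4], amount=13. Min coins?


dp[0]=0; dp[i]=1+min(dp[i-c] for c in coins)
...dp[8]=2, dp[9]=3, dp[10]=3, dp[11]=4, dp[12]=3, dp[13]=4
Minimum coins for 13 = 4


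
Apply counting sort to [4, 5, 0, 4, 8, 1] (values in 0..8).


Count array: [1, 1, 0, 0, 2, 1, 0, 0, 1]
Reconstruct: [0, 1, 4, 4, 5, 8]


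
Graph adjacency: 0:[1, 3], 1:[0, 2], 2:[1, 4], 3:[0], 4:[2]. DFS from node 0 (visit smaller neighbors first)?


DFS stack-based: start with [0]
Visit order: [0, 1, 2, 4, 3]


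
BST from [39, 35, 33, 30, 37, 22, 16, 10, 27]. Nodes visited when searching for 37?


BST root = 39
Search for 37: compare at each node
Path: [39, 35, 37]


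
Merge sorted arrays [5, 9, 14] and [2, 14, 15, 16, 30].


Compare heads, take smaller each step.
Merged: [2, 5, 9, 14, 14, 15, 16, 30]


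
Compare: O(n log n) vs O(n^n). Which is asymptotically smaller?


linearithmic grows slower than n^n
O(n log n) is asymptotically smaller; O(n^n) grows faster


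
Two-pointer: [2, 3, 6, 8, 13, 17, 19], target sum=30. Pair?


Two pointers: lo=0, hi=6
Found pair: (13, 17) summing to 30


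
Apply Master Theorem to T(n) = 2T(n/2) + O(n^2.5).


a=2, b=2, c=2.5. log_2(2)=1 < c=2.5. Case 3: O(n^c) = O(n^2.500)
Complexity: O(n^2.500)


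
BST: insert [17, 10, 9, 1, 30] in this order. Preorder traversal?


Root = 17; build tree by BST insertion.
Preorder traversal: [17, 10, 9, 1, 30]


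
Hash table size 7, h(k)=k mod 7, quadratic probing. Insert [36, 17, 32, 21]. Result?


Insertions: 36->slot 1; 17->slot 3; 32->slot 4; 21->slot 0
Table: [21, 36, None, 17, 32, None, None]


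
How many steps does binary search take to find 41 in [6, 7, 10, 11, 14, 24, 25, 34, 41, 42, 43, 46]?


Search for 41:
[0,11] mid=5 arr[5]=24
[6,11] mid=8 arr[8]=41
Total: 2 comparisons


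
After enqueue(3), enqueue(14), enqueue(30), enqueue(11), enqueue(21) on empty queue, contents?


enqueue(3) -> [3]
enqueue(14) -> [3, 14]
enqueue(30) -> [3, 14, 30]
enqueue(11) -> [3, 14, 30, 11]
enqueue(21) -> [3, 14, 30, 11, 21]
Final queue (front to back): [3, 14, 30, 11, 21]


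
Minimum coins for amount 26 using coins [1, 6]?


dp[0]=0; dp[i]=1+min(dp[i-c] for c in coins)
...dp[21]=6, dp[22]=7, dp[23]=8, dp[24]=4, dp[25]=5, dp[26]=6
Minimum coins for 26 = 6


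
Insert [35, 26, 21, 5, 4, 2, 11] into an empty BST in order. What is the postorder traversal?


Root = 35; build tree by BST insertion.
Postorder traversal: [2, 4, 11, 5, 21, 26, 35]


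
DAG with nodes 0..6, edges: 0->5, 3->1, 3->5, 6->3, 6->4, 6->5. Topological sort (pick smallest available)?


Kahn's algorithm, process smallest node first
Order: [0, 2, 6, 3, 1, 4, 5]


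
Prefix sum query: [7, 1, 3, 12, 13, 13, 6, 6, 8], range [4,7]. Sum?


Prefix sums: [0, 7, 8, 11, 23, 36, 49, 55, 61, 69]
Sum[4..7] = prefix[8] - prefix[4] = 61 - 23 = 38


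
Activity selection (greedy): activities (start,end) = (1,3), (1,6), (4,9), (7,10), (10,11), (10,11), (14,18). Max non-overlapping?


Greedy: pick earliest-ending, then skip overlaps.
Selected (4 activities): [(1, 3), (4, 9), (10, 11), (14, 18)]


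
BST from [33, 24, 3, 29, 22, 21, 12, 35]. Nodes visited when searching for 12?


BST root = 33
Search for 12: compare at each node
Path: [33, 24, 3, 22, 21, 12]


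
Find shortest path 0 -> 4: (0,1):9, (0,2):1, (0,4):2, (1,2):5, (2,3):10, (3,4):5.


Dijkstra from 0:
Distances: {0: 0, 1: 6, 2: 1, 3: 7, 4: 2}
Shortest distance to 4 = 2, path = [0, 4]


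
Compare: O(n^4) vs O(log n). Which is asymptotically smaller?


logarithmic grows slower than quartic
O(log n) is asymptotically smaller; O(n^4) grows faster


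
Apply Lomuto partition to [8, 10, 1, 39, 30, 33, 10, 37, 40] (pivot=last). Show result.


Elements <= 40 go left of pivot.
Result: [8, 10, 1, 39, 30, 33, 10, 37, 40], pivot at index 8


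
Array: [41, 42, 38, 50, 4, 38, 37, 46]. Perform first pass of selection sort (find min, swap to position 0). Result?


After one pass: [4, 42, 38, 50, 41, 38, 37, 46]


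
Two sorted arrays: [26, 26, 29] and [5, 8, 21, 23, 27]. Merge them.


Compare heads, take smaller each step.
Merged: [5, 8, 21, 23, 26, 26, 27, 29]


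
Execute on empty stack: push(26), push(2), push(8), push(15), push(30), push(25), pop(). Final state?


push(26) -> [26]
push(2) -> [26, 2]
push(8) -> [26, 2, 8]
push(15) -> [26, 2, 8, 15]
push(30) -> [26, 2, 8, 15, 30]
push(25) -> [26, 2, 8, 15, 30, 25]
pop() returns 25 -> [26, 2, 8, 15, 30]
Final stack (bottom to top): [26, 2, 8, 15, 30]


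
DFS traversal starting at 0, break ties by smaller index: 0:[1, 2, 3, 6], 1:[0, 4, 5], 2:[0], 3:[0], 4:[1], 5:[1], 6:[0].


DFS stack-based: start with [0]
Visit order: [0, 1, 4, 5, 2, 3, 6]


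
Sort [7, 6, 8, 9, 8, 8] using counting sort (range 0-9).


Count array: [0, 0, 0, 0, 0, 0, 1, 1, 3, 1]
Reconstruct: [6, 7, 8, 8, 8, 9]


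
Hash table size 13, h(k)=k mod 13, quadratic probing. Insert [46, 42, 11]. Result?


Insertions: 46->slot 7; 42->slot 3; 11->slot 11
Table: [None, None, None, 42, None, None, None, 46, None, None, None, 11, None]


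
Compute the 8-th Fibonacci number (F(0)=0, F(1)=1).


F(n)=F(n-1)+F(n-2)
...F(6)=8, F(7)=13, F(8)=21


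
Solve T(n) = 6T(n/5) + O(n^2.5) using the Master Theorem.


a=6, b=5, c=2.5. log_5(6)=1.113 < c=2.5. Case 3: O(n^c) = O(n^2.500)
Complexity: O(n^2.500)


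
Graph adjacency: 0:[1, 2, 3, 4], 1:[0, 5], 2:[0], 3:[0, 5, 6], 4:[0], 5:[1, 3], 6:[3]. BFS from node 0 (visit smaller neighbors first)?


BFS queue: start with [0]
Visit order: [0, 1, 2, 3, 4, 5, 6]


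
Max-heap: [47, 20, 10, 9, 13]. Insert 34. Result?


Append 34: [47, 20, 10, 9, 13, 34]
Bubble up: swap idx 5(34) with idx 2(10)
Result: [47, 20, 34, 9, 13, 10]


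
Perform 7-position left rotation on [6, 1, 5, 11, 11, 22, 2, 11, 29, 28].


Left rotate by 7: [11, 29, 28, 6, 1, 5, 11, 11, 22, 2]


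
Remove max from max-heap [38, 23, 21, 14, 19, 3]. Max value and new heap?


Max = 38
Replace root with last, heapify down
Resulting heap: [23, 19, 21, 14, 3]


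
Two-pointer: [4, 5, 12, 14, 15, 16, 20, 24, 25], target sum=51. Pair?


Two pointers: lo=0, hi=8
No pair sums to 51


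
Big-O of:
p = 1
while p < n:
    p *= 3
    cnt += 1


Per nesting level: O(log n) = O(log n)
Complexity: O(log n)


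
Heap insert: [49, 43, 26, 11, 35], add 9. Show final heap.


Append 9: [49, 43, 26, 11, 35, 9]
Bubble up: no swaps needed
Result: [49, 43, 26, 11, 35, 9]


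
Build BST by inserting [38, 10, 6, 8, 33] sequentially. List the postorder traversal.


Root = 38; build tree by BST insertion.
Postorder traversal: [8, 6, 33, 10, 38]


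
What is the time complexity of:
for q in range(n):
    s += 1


Per nesting level: O(n) = O(n)
Complexity: O(n)


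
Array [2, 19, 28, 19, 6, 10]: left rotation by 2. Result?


Left rotate by 2: [28, 19, 6, 10, 2, 19]


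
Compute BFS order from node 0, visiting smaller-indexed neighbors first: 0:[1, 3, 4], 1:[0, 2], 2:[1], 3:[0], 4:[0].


BFS queue: start with [0]
Visit order: [0, 1, 3, 4, 2]


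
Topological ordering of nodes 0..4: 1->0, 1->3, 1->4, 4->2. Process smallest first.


Kahn's algorithm, process smallest node first
Order: [1, 0, 3, 4, 2]


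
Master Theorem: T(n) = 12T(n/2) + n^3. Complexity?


a=12, b=2, c=3. log_2(12)=3.585 > c=3. Case 1: O(n^log_b(a)) = O(n^3.585)
Complexity: O(n^3.585)


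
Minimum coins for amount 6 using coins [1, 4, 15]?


dp[0]=0; dp[i]=1+min(dp[i-c] for c in coins)
...dp[1]=1, dp[2]=2, dp[3]=3, dp[4]=1, dp[5]=2, dp[6]=3
Minimum coins for 6 = 3


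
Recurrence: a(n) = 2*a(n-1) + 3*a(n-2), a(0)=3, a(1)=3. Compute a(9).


Build bottom-up:
...a(7)=3279, a(8)=9843, a(9)=2*9843+3*3279=29523


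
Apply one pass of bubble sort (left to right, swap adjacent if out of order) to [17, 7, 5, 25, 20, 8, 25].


After one pass: [7, 5, 17, 20, 8, 25, 25]


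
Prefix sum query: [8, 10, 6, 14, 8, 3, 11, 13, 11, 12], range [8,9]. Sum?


Prefix sums: [0, 8, 18, 24, 38, 46, 49, 60, 73, 84, 96]
Sum[8..9] = prefix[10] - prefix[8] = 96 - 73 = 23


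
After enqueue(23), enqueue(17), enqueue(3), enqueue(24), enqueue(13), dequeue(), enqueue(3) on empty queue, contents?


enqueue(23) -> [23]
enqueue(17) -> [23, 17]
enqueue(3) -> [23, 17, 3]
enqueue(24) -> [23, 17, 3, 24]
enqueue(13) -> [23, 17, 3, 24, 13]
dequeue() returns 23 -> [17, 3, 24, 13]
enqueue(3) -> [17, 3, 24, 13, 3]
Final queue (front to back): [17, 3, 24, 13, 3]


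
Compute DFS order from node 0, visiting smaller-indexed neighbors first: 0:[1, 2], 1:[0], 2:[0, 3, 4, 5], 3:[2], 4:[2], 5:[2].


DFS stack-based: start with [0]
Visit order: [0, 1, 2, 3, 4, 5]


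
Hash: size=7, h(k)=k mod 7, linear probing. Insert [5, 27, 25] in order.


Insertions: 5->slot 5; 27->slot 6; 25->slot 4
Table: [None, None, None, None, 25, 5, 27]


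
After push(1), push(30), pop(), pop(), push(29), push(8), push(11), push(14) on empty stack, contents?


push(1) -> [1]
push(30) -> [1, 30]
pop() returns 30 -> [1]
pop() returns 1 -> []
push(29) -> [29]
push(8) -> [29, 8]
push(11) -> [29, 8, 11]
push(14) -> [29, 8, 11, 14]
Final stack (bottom to top): [29, 8, 11, 14]


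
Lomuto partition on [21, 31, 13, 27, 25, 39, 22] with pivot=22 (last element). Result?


Elements <= 22 go left of pivot.
Result: [21, 13, 22, 27, 25, 39, 31], pivot at index 2


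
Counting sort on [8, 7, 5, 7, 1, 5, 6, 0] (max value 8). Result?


Count array: [1, 1, 0, 0, 0, 2, 1, 2, 1]
Reconstruct: [0, 1, 5, 5, 6, 7, 7, 8]


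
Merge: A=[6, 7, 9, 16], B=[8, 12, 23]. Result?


Compare heads, take smaller each step.
Merged: [6, 7, 8, 9, 12, 16, 23]


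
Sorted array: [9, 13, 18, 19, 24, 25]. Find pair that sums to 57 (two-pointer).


Two pointers: lo=0, hi=5
No pair sums to 57


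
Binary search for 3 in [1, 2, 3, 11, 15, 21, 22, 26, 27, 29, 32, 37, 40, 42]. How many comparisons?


Search for 3:
[0,13] mid=6 arr[6]=22
[0,5] mid=2 arr[2]=3
Total: 2 comparisons


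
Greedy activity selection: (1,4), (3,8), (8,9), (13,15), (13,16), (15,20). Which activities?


Greedy: pick earliest-ending, then skip overlaps.
Selected (4 activities): [(1, 4), (8, 9), (13, 15), (15, 20)]


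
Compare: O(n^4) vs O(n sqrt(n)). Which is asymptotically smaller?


n^1.5 grows slower than quartic
O(n sqrt(n)) is asymptotically smaller; O(n^4) grows faster


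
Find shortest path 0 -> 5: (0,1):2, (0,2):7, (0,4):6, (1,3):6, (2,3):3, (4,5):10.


Dijkstra from 0:
Distances: {0: 0, 1: 2, 2: 7, 3: 8, 4: 6, 5: 16}
Shortest distance to 5 = 16, path = [0, 4, 5]


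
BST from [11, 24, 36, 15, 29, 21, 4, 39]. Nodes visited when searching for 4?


BST root = 11
Search for 4: compare at each node
Path: [11, 4]


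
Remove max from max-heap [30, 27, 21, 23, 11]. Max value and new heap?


Max = 30
Replace root with last, heapify down
Resulting heap: [27, 23, 21, 11]


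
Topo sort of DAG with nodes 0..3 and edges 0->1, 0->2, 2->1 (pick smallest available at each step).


Kahn's algorithm, process smallest node first
Order: [0, 2, 1, 3]


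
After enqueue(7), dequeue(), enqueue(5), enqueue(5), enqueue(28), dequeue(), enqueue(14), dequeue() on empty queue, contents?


enqueue(7) -> [7]
dequeue() returns 7 -> []
enqueue(5) -> [5]
enqueue(5) -> [5, 5]
enqueue(28) -> [5, 5, 28]
dequeue() returns 5 -> [5, 28]
enqueue(14) -> [5, 28, 14]
dequeue() returns 5 -> [28, 14]
Final queue (front to back): [28, 14]


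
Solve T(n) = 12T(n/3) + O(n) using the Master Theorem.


a=12, b=3, c=1. log_3(12)=2.262 > c=1. Case 1: O(n^log_b(a)) = O(n^2.262)
Complexity: O(n^2.262)


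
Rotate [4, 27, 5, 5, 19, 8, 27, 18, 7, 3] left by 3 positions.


Left rotate by 3: [5, 19, 8, 27, 18, 7, 3, 4, 27, 5]


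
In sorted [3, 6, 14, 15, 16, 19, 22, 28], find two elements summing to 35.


Two pointers: lo=0, hi=7
Found pair: (16, 19) summing to 35


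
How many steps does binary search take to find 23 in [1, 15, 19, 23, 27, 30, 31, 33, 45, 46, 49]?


Search for 23:
[0,10] mid=5 arr[5]=30
[0,4] mid=2 arr[2]=19
[3,4] mid=3 arr[3]=23
Total: 3 comparisons


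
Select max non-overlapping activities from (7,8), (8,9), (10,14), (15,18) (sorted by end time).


Greedy: pick earliest-ending, then skip overlaps.
Selected (4 activities): [(7, 8), (8, 9), (10, 14), (15, 18)]


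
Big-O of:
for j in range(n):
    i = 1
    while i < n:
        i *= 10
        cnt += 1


Per nesting level: O(n) * O(log n) = O(n log n)
Complexity: O(n log n)


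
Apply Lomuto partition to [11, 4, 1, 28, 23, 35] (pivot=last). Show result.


Elements <= 35 go left of pivot.
Result: [11, 4, 1, 28, 23, 35], pivot at index 5


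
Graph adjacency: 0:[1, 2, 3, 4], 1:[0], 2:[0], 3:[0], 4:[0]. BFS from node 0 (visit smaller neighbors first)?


BFS queue: start with [0]
Visit order: [0, 1, 2, 3, 4]


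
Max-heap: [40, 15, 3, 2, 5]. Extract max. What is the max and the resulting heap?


Max = 40
Replace root with last, heapify down
Resulting heap: [15, 5, 3, 2]


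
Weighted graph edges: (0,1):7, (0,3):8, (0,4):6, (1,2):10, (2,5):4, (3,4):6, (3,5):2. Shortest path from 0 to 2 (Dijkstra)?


Dijkstra from 0:
Distances: {0: 0, 1: 7, 2: 14, 3: 8, 4: 6, 5: 10}
Shortest distance to 2 = 14, path = [0, 3, 5, 2]


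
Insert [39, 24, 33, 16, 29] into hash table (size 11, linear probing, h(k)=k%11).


Insertions: 39->slot 6; 24->slot 2; 33->slot 0; 16->slot 5; 29->slot 7
Table: [33, None, 24, None, None, 16, 39, 29, None, None, None]


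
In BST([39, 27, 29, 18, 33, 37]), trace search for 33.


BST root = 39
Search for 33: compare at each node
Path: [39, 27, 29, 33]


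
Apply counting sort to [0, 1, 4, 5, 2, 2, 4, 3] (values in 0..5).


Count array: [1, 1, 2, 1, 2, 1]
Reconstruct: [0, 1, 2, 2, 3, 4, 4, 5]


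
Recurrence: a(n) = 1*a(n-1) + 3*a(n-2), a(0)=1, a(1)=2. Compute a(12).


Build bottom-up:
...a(10)=3842, a(11)=8843, a(12)=1*8843+3*3842=20369


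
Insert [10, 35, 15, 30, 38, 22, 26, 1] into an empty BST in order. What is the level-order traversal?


Root = 10; build tree by BST insertion.
Level-Order traversal: [10, 1, 35, 15, 38, 30, 22, 26]


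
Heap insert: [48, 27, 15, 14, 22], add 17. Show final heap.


Append 17: [48, 27, 15, 14, 22, 17]
Bubble up: swap idx 5(17) with idx 2(15)
Result: [48, 27, 17, 14, 22, 15]


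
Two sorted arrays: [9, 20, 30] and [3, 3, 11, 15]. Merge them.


Compare heads, take smaller each step.
Merged: [3, 3, 9, 11, 15, 20, 30]


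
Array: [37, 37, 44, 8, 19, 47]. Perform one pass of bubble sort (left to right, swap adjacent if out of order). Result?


After one pass: [37, 37, 8, 19, 44, 47]


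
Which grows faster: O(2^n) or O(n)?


linear grows slower than exponential
O(n) is asymptotically smaller; O(2^n) grows faster


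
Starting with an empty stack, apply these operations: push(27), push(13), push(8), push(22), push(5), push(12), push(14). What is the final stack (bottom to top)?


push(27) -> [27]
push(13) -> [27, 13]
push(8) -> [27, 13, 8]
push(22) -> [27, 13, 8, 22]
push(5) -> [27, 13, 8, 22, 5]
push(12) -> [27, 13, 8, 22, 5, 12]
push(14) -> [27, 13, 8, 22, 5, 12, 14]
Final stack (bottom to top): [27, 13, 8, 22, 5, 12, 14]


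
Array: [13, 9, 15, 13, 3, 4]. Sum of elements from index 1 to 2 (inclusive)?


Prefix sums: [0, 13, 22, 37, 50, 53, 57]
Sum[1..2] = prefix[3] - prefix[1] = 37 - 13 = 24


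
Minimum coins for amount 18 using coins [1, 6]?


dp[0]=0; dp[i]=1+min(dp[i-c] for c in coins)
...dp[13]=3, dp[14]=4, dp[15]=5, dp[16]=6, dp[17]=7, dp[18]=3
Minimum coins for 18 = 3


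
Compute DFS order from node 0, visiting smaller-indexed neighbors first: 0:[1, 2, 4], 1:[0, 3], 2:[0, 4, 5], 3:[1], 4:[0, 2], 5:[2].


DFS stack-based: start with [0]
Visit order: [0, 1, 3, 2, 4, 5]


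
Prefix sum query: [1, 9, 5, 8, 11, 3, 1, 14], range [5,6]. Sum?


Prefix sums: [0, 1, 10, 15, 23, 34, 37, 38, 52]
Sum[5..6] = prefix[7] - prefix[5] = 38 - 34 = 4


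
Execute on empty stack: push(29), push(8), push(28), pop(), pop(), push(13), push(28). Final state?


push(29) -> [29]
push(8) -> [29, 8]
push(28) -> [29, 8, 28]
pop() returns 28 -> [29, 8]
pop() returns 8 -> [29]
push(13) -> [29, 13]
push(28) -> [29, 13, 28]
Final stack (bottom to top): [29, 13, 28]


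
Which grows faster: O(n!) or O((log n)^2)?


polylogarithmic grows slower than factorial
O((log n)^2) is asymptotically smaller; O(n!) grows faster


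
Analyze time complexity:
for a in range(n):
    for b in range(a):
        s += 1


Per nesting level: O(n) * O(n) [triangular over a] = O(n^2)
Complexity: O(n^2)


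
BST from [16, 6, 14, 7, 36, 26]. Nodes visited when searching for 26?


BST root = 16
Search for 26: compare at each node
Path: [16, 36, 26]


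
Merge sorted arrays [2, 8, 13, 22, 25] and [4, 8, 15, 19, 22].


Compare heads, take smaller each step.
Merged: [2, 4, 8, 8, 13, 15, 19, 22, 22, 25]


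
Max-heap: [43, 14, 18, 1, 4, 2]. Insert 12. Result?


Append 12: [43, 14, 18, 1, 4, 2, 12]
Bubble up: no swaps needed
Result: [43, 14, 18, 1, 4, 2, 12]


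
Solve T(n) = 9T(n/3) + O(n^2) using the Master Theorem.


a=9, b=3, c=2. log_3(9)=2 = c=2. Case 2: O(n^c log n) = O(n^2 log n)
Complexity: O(n^2 log n)


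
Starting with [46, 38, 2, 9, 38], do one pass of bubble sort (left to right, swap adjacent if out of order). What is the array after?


After one pass: [38, 2, 9, 38, 46]


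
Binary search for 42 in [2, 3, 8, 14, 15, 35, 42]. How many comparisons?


Search for 42:
[0,6] mid=3 arr[3]=14
[4,6] mid=5 arr[5]=35
[6,6] mid=6 arr[6]=42
Total: 3 comparisons


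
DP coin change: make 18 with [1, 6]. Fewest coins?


dp[0]=0; dp[i]=1+min(dp[i-c] for c in coins)
...dp[13]=3, dp[14]=4, dp[15]=5, dp[16]=6, dp[17]=7, dp[18]=3
Minimum coins for 18 = 3


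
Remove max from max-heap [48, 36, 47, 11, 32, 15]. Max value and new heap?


Max = 48
Replace root with last, heapify down
Resulting heap: [47, 36, 15, 11, 32]


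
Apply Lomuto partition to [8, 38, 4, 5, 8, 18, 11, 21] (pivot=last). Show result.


Elements <= 21 go left of pivot.
Result: [8, 4, 5, 8, 18, 11, 21, 38], pivot at index 6


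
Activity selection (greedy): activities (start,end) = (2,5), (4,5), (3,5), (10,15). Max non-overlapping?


Greedy: pick earliest-ending, then skip overlaps.
Selected (2 activities): [(2, 5), (10, 15)]


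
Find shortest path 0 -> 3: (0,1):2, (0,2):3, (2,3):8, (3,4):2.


Dijkstra from 0:
Distances: {0: 0, 1: 2, 2: 3, 3: 11, 4: 13}
Shortest distance to 3 = 11, path = [0, 2, 3]


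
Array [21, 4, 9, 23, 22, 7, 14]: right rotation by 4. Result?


Right rotate by 4: [23, 22, 7, 14, 21, 4, 9]


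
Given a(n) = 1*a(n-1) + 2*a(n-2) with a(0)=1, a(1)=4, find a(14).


Build bottom-up:
...a(12)=6826, a(13)=13654, a(14)=1*13654+2*6826=27306


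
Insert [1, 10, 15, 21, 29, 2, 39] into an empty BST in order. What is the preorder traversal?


Root = 1; build tree by BST insertion.
Preorder traversal: [1, 10, 2, 15, 21, 29, 39]


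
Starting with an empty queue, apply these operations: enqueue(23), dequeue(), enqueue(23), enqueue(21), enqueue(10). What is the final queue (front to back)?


enqueue(23) -> [23]
dequeue() returns 23 -> []
enqueue(23) -> [23]
enqueue(21) -> [23, 21]
enqueue(10) -> [23, 21, 10]
Final queue (front to back): [23, 21, 10]


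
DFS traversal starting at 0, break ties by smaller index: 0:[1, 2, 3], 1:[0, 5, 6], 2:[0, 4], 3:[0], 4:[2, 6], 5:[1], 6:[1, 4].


DFS stack-based: start with [0]
Visit order: [0, 1, 5, 6, 4, 2, 3]


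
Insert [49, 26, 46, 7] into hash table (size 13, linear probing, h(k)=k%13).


Insertions: 49->slot 10; 26->slot 0; 46->slot 7; 7->slot 8
Table: [26, None, None, None, None, None, None, 46, 7, None, 49, None, None]


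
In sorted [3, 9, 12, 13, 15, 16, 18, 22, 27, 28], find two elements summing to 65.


Two pointers: lo=0, hi=9
No pair sums to 65


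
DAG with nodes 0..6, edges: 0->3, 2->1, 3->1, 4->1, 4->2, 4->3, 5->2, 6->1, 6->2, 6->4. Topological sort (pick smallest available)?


Kahn's algorithm, process smallest node first
Order: [0, 5, 6, 4, 2, 3, 1]


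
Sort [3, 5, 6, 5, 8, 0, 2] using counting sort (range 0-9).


Count array: [1, 0, 1, 1, 0, 2, 1, 0, 1, 0]
Reconstruct: [0, 2, 3, 5, 5, 6, 8]


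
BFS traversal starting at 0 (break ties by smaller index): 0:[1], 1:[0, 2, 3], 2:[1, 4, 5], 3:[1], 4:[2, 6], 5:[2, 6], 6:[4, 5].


BFS queue: start with [0]
Visit order: [0, 1, 2, 3, 4, 5, 6]


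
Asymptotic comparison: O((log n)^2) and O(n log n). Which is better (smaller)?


polylogarithmic grows slower than linearithmic
O((log n)^2) is asymptotically smaller; O(n log n) grows faster


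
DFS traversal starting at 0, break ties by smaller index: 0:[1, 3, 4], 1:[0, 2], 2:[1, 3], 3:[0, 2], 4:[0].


DFS stack-based: start with [0]
Visit order: [0, 1, 2, 3, 4]


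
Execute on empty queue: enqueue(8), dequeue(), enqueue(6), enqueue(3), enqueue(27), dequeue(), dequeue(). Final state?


enqueue(8) -> [8]
dequeue() returns 8 -> []
enqueue(6) -> [6]
enqueue(3) -> [6, 3]
enqueue(27) -> [6, 3, 27]
dequeue() returns 6 -> [3, 27]
dequeue() returns 3 -> [27]
Final queue (front to back): [27]


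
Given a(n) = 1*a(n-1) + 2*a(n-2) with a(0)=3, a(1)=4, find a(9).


Build bottom-up:
...a(7)=298, a(8)=598, a(9)=1*598+2*298=1194


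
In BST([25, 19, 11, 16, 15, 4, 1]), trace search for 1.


BST root = 25
Search for 1: compare at each node
Path: [25, 19, 11, 4, 1]


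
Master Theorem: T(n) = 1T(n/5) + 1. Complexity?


a=1, b=5, c=0. log_5(1)=0 = c=0. Case 2: O(n^c log n) = O(log n)
Complexity: O(log n)


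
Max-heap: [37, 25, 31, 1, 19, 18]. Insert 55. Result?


Append 55: [37, 25, 31, 1, 19, 18, 55]
Bubble up: swap idx 6(55) with idx 2(31); swap idx 2(55) with idx 0(37)
Result: [55, 25, 37, 1, 19, 18, 31]


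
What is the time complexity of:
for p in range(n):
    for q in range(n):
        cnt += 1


Per nesting level: O(n) * O(n) = O(n^2)
Complexity: O(n^2)


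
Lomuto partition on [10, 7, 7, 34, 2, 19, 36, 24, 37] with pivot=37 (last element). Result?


Elements <= 37 go left of pivot.
Result: [10, 7, 7, 34, 2, 19, 36, 24, 37], pivot at index 8


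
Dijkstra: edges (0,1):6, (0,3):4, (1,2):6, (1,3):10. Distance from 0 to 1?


Dijkstra from 0:
Distances: {0: 0, 1: 6, 2: 12, 3: 4}
Shortest distance to 1 = 6, path = [0, 1]


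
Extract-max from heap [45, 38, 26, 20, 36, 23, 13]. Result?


Max = 45
Replace root with last, heapify down
Resulting heap: [38, 36, 26, 20, 13, 23]


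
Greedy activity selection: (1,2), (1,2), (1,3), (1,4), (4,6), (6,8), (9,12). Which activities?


Greedy: pick earliest-ending, then skip overlaps.
Selected (4 activities): [(1, 2), (4, 6), (6, 8), (9, 12)]


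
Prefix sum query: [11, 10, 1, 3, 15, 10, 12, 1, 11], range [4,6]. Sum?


Prefix sums: [0, 11, 21, 22, 25, 40, 50, 62, 63, 74]
Sum[4..6] = prefix[7] - prefix[4] = 62 - 25 = 37


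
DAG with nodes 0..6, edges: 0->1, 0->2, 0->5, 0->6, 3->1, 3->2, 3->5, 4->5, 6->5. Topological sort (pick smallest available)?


Kahn's algorithm, process smallest node first
Order: [0, 3, 1, 2, 4, 6, 5]


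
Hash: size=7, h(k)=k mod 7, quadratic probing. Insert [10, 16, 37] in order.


Insertions: 10->slot 3; 16->slot 2; 37->slot 6
Table: [None, None, 16, 10, None, None, 37]


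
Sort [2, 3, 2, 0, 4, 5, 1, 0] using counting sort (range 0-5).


Count array: [2, 1, 2, 1, 1, 1]
Reconstruct: [0, 0, 1, 2, 2, 3, 4, 5]


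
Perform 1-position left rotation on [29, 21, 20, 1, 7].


Left rotate by 1: [21, 20, 1, 7, 29]


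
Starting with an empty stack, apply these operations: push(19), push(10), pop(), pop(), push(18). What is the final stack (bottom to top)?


push(19) -> [19]
push(10) -> [19, 10]
pop() returns 10 -> [19]
pop() returns 19 -> []
push(18) -> [18]
Final stack (bottom to top): [18]


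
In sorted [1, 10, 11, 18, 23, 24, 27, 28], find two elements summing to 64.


Two pointers: lo=0, hi=7
No pair sums to 64


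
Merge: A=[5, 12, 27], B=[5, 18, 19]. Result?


Compare heads, take smaller each step.
Merged: [5, 5, 12, 18, 19, 27]


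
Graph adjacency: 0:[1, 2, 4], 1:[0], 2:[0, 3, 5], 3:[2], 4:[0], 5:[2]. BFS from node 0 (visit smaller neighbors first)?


BFS queue: start with [0]
Visit order: [0, 1, 2, 4, 3, 5]


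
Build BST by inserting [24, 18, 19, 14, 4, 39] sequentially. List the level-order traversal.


Root = 24; build tree by BST insertion.
Level-Order traversal: [24, 18, 39, 14, 19, 4]


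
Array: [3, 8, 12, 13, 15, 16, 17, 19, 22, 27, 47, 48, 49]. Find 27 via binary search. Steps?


Search for 27:
[0,12] mid=6 arr[6]=17
[7,12] mid=9 arr[9]=27
Total: 2 comparisons


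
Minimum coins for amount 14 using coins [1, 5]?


dp[0]=0; dp[i]=1+min(dp[i-c] for c in coins)
...dp[9]=5, dp[10]=2, dp[11]=3, dp[12]=4, dp[13]=5, dp[14]=6
Minimum coins for 14 = 6


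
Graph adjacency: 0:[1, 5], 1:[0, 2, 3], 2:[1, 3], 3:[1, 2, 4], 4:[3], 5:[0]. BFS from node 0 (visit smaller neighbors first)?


BFS queue: start with [0]
Visit order: [0, 1, 5, 2, 3, 4]


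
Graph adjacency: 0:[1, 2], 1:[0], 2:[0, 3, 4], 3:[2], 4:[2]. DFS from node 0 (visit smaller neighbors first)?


DFS stack-based: start with [0]
Visit order: [0, 1, 2, 3, 4]


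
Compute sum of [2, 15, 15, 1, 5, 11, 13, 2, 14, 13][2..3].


Prefix sums: [0, 2, 17, 32, 33, 38, 49, 62, 64, 78, 91]
Sum[2..3] = prefix[4] - prefix[2] = 33 - 17 = 16


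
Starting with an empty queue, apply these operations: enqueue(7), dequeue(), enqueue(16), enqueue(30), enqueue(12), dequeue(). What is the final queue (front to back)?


enqueue(7) -> [7]
dequeue() returns 7 -> []
enqueue(16) -> [16]
enqueue(30) -> [16, 30]
enqueue(12) -> [16, 30, 12]
dequeue() returns 16 -> [30, 12]
Final queue (front to back): [30, 12]


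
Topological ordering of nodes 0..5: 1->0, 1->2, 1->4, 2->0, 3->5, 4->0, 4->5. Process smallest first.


Kahn's algorithm, process smallest node first
Order: [1, 2, 3, 4, 0, 5]


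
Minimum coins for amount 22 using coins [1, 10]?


dp[0]=0; dp[i]=1+min(dp[i-c] for c in coins)
...dp[17]=8, dp[18]=9, dp[19]=10, dp[20]=2, dp[21]=3, dp[22]=4
Minimum coins for 22 = 4


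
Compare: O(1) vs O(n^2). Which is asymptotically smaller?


constant grows slower than quadratic
O(1) is asymptotically smaller; O(n^2) grows faster


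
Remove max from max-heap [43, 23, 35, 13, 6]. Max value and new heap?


Max = 43
Replace root with last, heapify down
Resulting heap: [35, 23, 6, 13]


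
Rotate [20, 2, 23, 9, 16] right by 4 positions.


Right rotate by 4: [2, 23, 9, 16, 20]


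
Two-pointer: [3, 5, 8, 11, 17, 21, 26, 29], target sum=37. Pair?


Two pointers: lo=0, hi=7
Found pair: (8, 29) summing to 37


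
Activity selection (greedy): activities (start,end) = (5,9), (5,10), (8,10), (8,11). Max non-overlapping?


Greedy: pick earliest-ending, then skip overlaps.
Selected (1 activities): [(5, 9)]


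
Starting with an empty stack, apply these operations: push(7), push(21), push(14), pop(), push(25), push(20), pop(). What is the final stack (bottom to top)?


push(7) -> [7]
push(21) -> [7, 21]
push(14) -> [7, 21, 14]
pop() returns 14 -> [7, 21]
push(25) -> [7, 21, 25]
push(20) -> [7, 21, 25, 20]
pop() returns 20 -> [7, 21, 25]
Final stack (bottom to top): [7, 21, 25]


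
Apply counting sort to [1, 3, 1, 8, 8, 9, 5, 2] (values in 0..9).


Count array: [0, 2, 1, 1, 0, 1, 0, 0, 2, 1]
Reconstruct: [1, 1, 2, 3, 5, 8, 8, 9]


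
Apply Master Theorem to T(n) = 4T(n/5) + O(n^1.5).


a=4, b=5, c=1.5. log_5(4)=0.861 < c=1.5. Case 3: O(n^c) = O(n^1.500)
Complexity: O(n^1.500)


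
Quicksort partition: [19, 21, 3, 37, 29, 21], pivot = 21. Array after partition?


Elements <= 21 go left of pivot.
Result: [19, 21, 3, 21, 29, 37], pivot at index 3


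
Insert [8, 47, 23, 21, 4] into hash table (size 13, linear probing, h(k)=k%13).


Insertions: 8->slot 8; 47->slot 9; 23->slot 10; 21->slot 11; 4->slot 4
Table: [None, None, None, None, 4, None, None, None, 8, 47, 23, 21, None]


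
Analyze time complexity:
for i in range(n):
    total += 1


Per nesting level: O(n) = O(n)
Complexity: O(n)


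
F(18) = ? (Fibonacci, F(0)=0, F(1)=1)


F(n)=F(n-1)+F(n-2)
...F(16)=987, F(17)=1597, F(18)=2584


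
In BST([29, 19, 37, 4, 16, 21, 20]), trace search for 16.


BST root = 29
Search for 16: compare at each node
Path: [29, 19, 4, 16]


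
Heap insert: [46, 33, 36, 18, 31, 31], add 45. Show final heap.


Append 45: [46, 33, 36, 18, 31, 31, 45]
Bubble up: swap idx 6(45) with idx 2(36)
Result: [46, 33, 45, 18, 31, 31, 36]


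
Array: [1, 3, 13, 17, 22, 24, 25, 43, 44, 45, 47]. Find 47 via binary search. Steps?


Search for 47:
[0,10] mid=5 arr[5]=24
[6,10] mid=8 arr[8]=44
[9,10] mid=9 arr[9]=45
[10,10] mid=10 arr[10]=47
Total: 4 comparisons


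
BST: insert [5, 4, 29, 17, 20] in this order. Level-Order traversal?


Root = 5; build tree by BST insertion.
Level-Order traversal: [5, 4, 29, 17, 20]


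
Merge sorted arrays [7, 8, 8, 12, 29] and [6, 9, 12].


Compare heads, take smaller each step.
Merged: [6, 7, 8, 8, 9, 12, 12, 29]


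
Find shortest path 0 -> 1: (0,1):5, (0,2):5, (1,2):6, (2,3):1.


Dijkstra from 0:
Distances: {0: 0, 1: 5, 2: 5, 3: 6}
Shortest distance to 1 = 5, path = [0, 1]


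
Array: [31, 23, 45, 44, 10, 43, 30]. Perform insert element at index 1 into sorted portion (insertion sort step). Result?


After one pass: [23, 31, 45, 44, 10, 43, 30]


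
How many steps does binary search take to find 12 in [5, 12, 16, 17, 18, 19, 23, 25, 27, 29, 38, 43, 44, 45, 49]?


Search for 12:
[0,14] mid=7 arr[7]=25
[0,6] mid=3 arr[3]=17
[0,2] mid=1 arr[1]=12
Total: 3 comparisons


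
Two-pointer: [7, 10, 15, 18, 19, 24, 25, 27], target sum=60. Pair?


Two pointers: lo=0, hi=7
No pair sums to 60


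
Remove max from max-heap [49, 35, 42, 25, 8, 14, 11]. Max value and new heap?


Max = 49
Replace root with last, heapify down
Resulting heap: [42, 35, 14, 25, 8, 11]


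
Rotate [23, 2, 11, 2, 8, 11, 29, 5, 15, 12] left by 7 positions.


Left rotate by 7: [5, 15, 12, 23, 2, 11, 2, 8, 11, 29]


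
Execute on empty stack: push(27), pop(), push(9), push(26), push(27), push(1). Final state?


push(27) -> [27]
pop() returns 27 -> []
push(9) -> [9]
push(26) -> [9, 26]
push(27) -> [9, 26, 27]
push(1) -> [9, 26, 27, 1]
Final stack (bottom to top): [9, 26, 27, 1]


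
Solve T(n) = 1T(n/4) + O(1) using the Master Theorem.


a=1, b=4, c=0. log_4(1)=0 = c=0. Case 2: O(n^c log n) = O(log n)
Complexity: O(log n)
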